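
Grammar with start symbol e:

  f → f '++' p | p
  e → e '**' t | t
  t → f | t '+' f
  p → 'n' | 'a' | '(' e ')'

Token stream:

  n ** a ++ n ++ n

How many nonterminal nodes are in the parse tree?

12

[e [e [t [f [p n]]]] ** [t [f [f [f [p a]] ++ [p n]] ++ [p n]]]]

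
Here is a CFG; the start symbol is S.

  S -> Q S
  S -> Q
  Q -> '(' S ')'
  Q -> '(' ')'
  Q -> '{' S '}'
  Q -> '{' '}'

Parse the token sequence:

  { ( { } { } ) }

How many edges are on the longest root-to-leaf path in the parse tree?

7

[S [Q { [S [Q ( [S [Q { }] [S [Q { }]]] )]] }]]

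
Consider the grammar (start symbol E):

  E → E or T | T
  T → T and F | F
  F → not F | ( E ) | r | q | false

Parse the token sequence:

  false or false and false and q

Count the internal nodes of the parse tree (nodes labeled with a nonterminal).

[E [E [T [F false]]] or [T [T [T [F false]] and [F false]] and [F q]]]

10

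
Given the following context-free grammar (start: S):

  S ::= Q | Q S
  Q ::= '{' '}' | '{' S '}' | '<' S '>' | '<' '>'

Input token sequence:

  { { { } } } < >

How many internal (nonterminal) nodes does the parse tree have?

[S [Q { [S [Q { [S [Q { }]] }]] }] [S [Q < >]]]

8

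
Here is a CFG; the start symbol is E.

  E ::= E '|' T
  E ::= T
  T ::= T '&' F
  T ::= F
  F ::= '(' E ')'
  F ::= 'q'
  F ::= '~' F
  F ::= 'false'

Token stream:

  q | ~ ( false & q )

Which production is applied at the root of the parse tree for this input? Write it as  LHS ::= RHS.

E ::= E '|' T

[E [E [T [F q]]] | [T [F ~ [F ( [E [T [T [F false]] & [F q]]] )]]]]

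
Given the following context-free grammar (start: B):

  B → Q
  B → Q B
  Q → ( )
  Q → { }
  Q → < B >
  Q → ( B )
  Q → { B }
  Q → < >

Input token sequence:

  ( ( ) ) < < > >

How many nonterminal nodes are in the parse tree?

[B [Q ( [B [Q ( )]] )] [B [Q < [B [Q < >]] >]]]

8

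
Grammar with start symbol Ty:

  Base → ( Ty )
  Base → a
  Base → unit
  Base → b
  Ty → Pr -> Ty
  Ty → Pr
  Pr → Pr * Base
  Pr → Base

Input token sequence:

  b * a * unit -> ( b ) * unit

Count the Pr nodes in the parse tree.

6

[Ty [Pr [Pr [Pr [Base b]] * [Base a]] * [Base unit]] -> [Ty [Pr [Pr [Base ( [Ty [Pr [Base b]]] )]] * [Base unit]]]]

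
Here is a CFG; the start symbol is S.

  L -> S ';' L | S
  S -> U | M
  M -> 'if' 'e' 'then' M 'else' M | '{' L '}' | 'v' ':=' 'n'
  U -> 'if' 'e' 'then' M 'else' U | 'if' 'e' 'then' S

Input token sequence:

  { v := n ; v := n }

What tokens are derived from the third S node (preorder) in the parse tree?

[S [M { [L [S [M v := n]] ; [L [S [M v := n]]]] }]]

v := n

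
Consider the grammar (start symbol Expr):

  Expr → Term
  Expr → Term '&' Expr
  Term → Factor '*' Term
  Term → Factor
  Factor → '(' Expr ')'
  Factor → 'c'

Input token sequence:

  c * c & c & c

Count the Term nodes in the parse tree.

[Expr [Term [Factor c] * [Term [Factor c]]] & [Expr [Term [Factor c]] & [Expr [Term [Factor c]]]]]

4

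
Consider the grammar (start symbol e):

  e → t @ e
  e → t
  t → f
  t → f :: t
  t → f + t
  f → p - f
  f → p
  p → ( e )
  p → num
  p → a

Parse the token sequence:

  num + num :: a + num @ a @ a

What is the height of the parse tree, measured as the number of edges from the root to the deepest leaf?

7

[e [t [f [p num]] + [t [f [p num]] :: [t [f [p a]] + [t [f [p num]]]]]] @ [e [t [f [p a]]] @ [e [t [f [p a]]]]]]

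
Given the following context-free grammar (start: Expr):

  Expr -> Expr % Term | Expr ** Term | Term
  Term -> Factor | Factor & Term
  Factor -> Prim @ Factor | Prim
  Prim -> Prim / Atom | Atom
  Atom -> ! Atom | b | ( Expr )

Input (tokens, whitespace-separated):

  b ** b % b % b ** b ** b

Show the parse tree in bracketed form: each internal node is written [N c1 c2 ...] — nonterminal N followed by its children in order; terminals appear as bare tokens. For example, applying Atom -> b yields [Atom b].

[Expr [Expr [Expr [Expr [Expr [Expr [Term [Factor [Prim [Atom b]]]]] ** [Term [Factor [Prim [Atom b]]]]] % [Term [Factor [Prim [Atom b]]]]] % [Term [Factor [Prim [Atom b]]]]] ** [Term [Factor [Prim [Atom b]]]]] ** [Term [Factor [Prim [Atom b]]]]]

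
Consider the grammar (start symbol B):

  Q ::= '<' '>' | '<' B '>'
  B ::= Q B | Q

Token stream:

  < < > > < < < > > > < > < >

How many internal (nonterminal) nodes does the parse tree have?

14

[B [Q < [B [Q < >]] >] [B [Q < [B [Q < [B [Q < >]] >]] >] [B [Q < >] [B [Q < >]]]]]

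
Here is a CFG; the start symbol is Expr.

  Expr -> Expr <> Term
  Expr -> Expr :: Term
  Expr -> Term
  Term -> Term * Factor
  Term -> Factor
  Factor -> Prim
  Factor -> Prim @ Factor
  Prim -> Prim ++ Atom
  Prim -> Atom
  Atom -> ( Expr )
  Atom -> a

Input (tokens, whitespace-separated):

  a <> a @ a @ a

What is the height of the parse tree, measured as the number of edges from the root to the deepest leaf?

7

[Expr [Expr [Term [Factor [Prim [Atom a]]]]] <> [Term [Factor [Prim [Atom a]] @ [Factor [Prim [Atom a]] @ [Factor [Prim [Atom a]]]]]]]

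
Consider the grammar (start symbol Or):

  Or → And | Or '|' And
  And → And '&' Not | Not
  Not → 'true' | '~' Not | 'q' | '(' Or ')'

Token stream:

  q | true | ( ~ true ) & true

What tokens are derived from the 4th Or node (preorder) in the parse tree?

[Or [Or [Or [And [Not q]]] | [And [Not true]]] | [And [And [Not ( [Or [And [Not ~ [Not true]]]] )]] & [Not true]]]

~ true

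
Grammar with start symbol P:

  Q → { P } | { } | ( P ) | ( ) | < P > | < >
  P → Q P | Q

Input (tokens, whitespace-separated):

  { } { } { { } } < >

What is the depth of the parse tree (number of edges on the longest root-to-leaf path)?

6

[P [Q { }] [P [Q { }] [P [Q { [P [Q { }]] }] [P [Q < >]]]]]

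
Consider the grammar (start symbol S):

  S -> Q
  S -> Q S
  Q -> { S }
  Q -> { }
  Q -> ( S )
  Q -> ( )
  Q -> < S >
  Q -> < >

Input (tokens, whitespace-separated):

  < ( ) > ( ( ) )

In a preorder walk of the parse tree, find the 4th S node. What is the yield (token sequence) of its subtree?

( )

[S [Q < [S [Q ( )]] >] [S [Q ( [S [Q ( )]] )]]]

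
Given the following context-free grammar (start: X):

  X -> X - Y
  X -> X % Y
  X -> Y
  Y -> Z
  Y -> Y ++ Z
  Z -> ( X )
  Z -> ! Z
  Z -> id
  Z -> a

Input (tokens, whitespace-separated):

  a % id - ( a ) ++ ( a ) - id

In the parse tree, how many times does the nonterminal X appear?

[X [X [X [X [Y [Z a]]] % [Y [Z id]]] - [Y [Y [Z ( [X [Y [Z a]]] )]] ++ [Z ( [X [Y [Z a]]] )]]] - [Y [Z id]]]

6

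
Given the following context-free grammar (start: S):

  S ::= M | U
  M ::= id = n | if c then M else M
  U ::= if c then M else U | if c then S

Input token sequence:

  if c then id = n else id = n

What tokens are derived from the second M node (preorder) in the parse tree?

[S [M if c then [M id = n] else [M id = n]]]

id = n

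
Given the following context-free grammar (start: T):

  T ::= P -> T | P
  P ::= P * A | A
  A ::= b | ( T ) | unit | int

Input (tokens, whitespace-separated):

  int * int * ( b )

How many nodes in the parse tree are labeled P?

4

[T [P [P [P [A int]] * [A int]] * [A ( [T [P [A b]]] )]]]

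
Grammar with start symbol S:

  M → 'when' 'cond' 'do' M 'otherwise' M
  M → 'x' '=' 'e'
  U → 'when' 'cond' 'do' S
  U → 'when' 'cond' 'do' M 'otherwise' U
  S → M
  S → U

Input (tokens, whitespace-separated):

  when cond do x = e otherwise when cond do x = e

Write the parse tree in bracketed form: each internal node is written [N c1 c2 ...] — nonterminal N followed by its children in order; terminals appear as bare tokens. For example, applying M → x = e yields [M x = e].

[S [U when cond do [M x = e] otherwise [U when cond do [S [M x = e]]]]]

S
U
when cond do M otherwise U
when cond do x = e otherwise U
when cond do x = e otherwise when cond do S
when cond do x = e otherwise when cond do M
when cond do x = e otherwise when cond do x = e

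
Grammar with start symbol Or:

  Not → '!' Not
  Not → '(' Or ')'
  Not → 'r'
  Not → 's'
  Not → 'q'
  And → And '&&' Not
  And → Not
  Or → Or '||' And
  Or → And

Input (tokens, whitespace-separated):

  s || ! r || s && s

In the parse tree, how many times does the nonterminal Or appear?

3

[Or [Or [Or [And [Not s]]] || [And [Not ! [Not r]]]] || [And [And [Not s]] && [Not s]]]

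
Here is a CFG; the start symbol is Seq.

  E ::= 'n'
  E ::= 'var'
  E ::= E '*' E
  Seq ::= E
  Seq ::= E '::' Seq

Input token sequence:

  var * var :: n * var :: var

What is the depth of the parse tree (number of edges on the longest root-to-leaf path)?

4

[Seq [E [E var] * [E var]] :: [Seq [E [E n] * [E var]] :: [Seq [E var]]]]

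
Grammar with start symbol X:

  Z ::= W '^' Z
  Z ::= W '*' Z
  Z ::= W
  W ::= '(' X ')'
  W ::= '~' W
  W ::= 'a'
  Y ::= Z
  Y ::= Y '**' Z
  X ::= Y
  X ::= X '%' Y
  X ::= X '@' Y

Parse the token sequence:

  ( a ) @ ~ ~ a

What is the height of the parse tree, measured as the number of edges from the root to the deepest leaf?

9

[X [X [Y [Z [W ( [X [Y [Z [W a]]]] )]]]] @ [Y [Z [W ~ [W ~ [W a]]]]]]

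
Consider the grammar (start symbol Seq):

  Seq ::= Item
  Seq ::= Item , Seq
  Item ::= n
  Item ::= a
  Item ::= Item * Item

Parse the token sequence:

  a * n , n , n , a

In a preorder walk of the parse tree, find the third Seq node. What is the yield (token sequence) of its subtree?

[Seq [Item [Item a] * [Item n]] , [Seq [Item n] , [Seq [Item n] , [Seq [Item a]]]]]

n , a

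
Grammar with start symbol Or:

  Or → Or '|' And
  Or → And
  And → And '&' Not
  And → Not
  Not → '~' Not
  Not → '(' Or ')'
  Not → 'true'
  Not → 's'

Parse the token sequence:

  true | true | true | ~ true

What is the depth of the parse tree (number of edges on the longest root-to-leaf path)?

6

[Or [Or [Or [Or [And [Not true]]] | [And [Not true]]] | [And [Not true]]] | [And [Not ~ [Not true]]]]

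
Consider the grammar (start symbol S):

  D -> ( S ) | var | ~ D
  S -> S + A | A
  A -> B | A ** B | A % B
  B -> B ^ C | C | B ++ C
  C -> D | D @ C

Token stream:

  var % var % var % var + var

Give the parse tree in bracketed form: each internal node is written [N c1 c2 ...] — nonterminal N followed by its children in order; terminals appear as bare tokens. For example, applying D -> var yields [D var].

S
S + A
A + A
A % B + A
A % B % B + A
A % B % B % B + A
B % B % B % B + A
C % B % B % B + A
D % B % B % B + A
var % B % B % B + A
var % C % B % B + A
var % D % B % B + A
var % var % B % B + A
var % var % C % B + A
var % var % D % B + A
var % var % var % B + A
var % var % var % C + A
var % var % var % D + A
var % var % var % var + A
var % var % var % var + B
var % var % var % var + C
var % var % var % var + D
var % var % var % var + var

[S [S [A [A [A [A [B [C [D var]]]] % [B [C [D var]]]] % [B [C [D var]]]] % [B [C [D var]]]]] + [A [B [C [D var]]]]]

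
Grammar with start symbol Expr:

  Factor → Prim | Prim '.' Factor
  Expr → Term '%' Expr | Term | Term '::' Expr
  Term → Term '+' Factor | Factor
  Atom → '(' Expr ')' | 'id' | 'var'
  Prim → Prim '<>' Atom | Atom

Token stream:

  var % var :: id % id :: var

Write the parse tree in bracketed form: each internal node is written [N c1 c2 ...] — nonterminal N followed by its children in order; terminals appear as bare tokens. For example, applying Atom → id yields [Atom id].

[Expr [Term [Factor [Prim [Atom var]]]] % [Expr [Term [Factor [Prim [Atom var]]]] :: [Expr [Term [Factor [Prim [Atom id]]]] % [Expr [Term [Factor [Prim [Atom id]]]] :: [Expr [Term [Factor [Prim [Atom var]]]]]]]]]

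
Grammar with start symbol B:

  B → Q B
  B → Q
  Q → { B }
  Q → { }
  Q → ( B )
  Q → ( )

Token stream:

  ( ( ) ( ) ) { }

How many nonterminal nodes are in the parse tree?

8

[B [Q ( [B [Q ( )] [B [Q ( )]]] )] [B [Q { }]]]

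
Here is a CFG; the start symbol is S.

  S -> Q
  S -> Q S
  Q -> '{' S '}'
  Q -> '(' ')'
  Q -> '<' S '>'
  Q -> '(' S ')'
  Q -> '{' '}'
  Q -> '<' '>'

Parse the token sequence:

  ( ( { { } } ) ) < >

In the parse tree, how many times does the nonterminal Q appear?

[S [Q ( [S [Q ( [S [Q { [S [Q { }]] }]] )]] )] [S [Q < >]]]

5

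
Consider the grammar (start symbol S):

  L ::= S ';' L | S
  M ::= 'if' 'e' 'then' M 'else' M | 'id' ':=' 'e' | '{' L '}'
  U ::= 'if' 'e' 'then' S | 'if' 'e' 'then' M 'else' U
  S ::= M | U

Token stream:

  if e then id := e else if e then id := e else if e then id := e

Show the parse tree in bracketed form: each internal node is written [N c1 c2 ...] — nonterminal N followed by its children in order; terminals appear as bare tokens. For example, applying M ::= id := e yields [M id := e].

S
U
if e then M else U
if e then id := e else U
if e then id := e else if e then M else U
if e then id := e else if e then id := e else U
if e then id := e else if e then id := e else if e then S
if e then id := e else if e then id := e else if e then M
if e then id := e else if e then id := e else if e then id := e

[S [U if e then [M id := e] else [U if e then [M id := e] else [U if e then [S [M id := e]]]]]]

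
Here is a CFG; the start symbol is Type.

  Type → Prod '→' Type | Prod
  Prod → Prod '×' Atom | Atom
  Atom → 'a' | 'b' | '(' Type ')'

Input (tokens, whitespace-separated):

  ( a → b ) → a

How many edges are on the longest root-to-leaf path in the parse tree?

[Type [Prod [Atom ( [Type [Prod [Atom a]] → [Type [Prod [Atom b]]]] )]] → [Type [Prod [Atom a]]]]

7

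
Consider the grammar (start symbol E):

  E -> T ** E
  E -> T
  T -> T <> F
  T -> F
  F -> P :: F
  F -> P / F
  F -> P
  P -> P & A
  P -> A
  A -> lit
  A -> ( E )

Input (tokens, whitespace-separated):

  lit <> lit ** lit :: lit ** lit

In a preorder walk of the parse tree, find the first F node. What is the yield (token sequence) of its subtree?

[E [T [T [F [P [A lit]]]] <> [F [P [A lit]]]] ** [E [T [F [P [A lit]] :: [F [P [A lit]]]]] ** [E [T [F [P [A lit]]]]]]]

lit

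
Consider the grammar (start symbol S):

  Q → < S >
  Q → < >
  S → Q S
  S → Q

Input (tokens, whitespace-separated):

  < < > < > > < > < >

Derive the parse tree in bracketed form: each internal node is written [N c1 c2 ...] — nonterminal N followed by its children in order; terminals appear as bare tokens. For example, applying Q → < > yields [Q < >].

S
Q S
< S > S
< Q S > S
< < > S > S
< < > Q > S
< < > < > > S
< < > < > > Q S
< < > < > > < > S
< < > < > > < > Q
< < > < > > < > < >

[S [Q < [S [Q < >] [S [Q < >]]] >] [S [Q < >] [S [Q < >]]]]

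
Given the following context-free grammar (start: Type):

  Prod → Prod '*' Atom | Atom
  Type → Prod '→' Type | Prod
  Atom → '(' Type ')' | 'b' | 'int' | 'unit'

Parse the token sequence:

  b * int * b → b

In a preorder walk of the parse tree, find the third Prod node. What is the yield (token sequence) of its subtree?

b

[Type [Prod [Prod [Prod [Atom b]] * [Atom int]] * [Atom b]] → [Type [Prod [Atom b]]]]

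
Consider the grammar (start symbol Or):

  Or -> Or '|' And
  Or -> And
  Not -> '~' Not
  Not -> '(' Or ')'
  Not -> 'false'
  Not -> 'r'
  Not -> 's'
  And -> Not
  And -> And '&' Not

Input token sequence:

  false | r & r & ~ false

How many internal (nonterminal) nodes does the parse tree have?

11

[Or [Or [And [Not false]]] | [And [And [And [Not r]] & [Not r]] & [Not ~ [Not false]]]]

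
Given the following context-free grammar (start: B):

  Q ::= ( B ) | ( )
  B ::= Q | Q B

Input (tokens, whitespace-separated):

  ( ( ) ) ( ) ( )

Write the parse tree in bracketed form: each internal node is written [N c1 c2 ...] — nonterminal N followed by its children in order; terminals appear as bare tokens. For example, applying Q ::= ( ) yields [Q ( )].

[B [Q ( [B [Q ( )]] )] [B [Q ( )] [B [Q ( )]]]]

B
Q B
( B ) B
( Q ) B
( ( ) ) B
( ( ) ) Q B
( ( ) ) ( ) B
( ( ) ) ( ) Q
( ( ) ) ( ) ( )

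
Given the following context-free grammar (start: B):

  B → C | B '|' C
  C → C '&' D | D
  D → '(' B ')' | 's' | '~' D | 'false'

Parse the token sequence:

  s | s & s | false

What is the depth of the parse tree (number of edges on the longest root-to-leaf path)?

5

[B [B [B [C [D s]]] | [C [C [D s]] & [D s]]] | [C [D false]]]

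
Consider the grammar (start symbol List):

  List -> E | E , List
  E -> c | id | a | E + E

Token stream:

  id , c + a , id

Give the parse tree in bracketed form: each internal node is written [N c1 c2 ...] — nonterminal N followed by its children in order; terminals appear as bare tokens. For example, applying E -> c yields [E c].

[List [E id] , [List [E [E c] + [E a]] , [List [E id]]]]

List
E , List
id , List
id , E , List
id , E + E , List
id , c + E , List
id , c + a , List
id , c + a , E
id , c + a , id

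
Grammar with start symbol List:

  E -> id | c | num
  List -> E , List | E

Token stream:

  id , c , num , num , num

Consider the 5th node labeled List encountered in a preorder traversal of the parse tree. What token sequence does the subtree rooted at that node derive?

[List [E id] , [List [E c] , [List [E num] , [List [E num] , [List [E num]]]]]]

num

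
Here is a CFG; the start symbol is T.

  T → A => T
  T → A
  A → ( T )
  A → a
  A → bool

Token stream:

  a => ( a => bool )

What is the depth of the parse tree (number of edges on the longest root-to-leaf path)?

[T [A a] => [T [A ( [T [A a] => [T [A bool]]] )]]]

6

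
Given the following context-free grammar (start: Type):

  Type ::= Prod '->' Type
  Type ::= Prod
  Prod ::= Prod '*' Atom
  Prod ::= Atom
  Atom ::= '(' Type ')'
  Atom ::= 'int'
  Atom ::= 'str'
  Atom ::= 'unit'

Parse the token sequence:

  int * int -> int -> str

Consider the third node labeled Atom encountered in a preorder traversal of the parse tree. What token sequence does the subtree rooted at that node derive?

int

[Type [Prod [Prod [Atom int]] * [Atom int]] -> [Type [Prod [Atom int]] -> [Type [Prod [Atom str]]]]]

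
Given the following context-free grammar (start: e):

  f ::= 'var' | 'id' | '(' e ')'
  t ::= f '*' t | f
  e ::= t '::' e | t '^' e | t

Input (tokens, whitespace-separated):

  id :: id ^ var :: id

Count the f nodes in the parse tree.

4

[e [t [f id]] :: [e [t [f id]] ^ [e [t [f var]] :: [e [t [f id]]]]]]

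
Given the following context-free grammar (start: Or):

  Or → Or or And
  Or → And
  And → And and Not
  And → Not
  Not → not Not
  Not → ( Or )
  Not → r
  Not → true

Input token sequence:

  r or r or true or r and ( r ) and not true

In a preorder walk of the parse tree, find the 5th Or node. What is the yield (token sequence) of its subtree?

r

[Or [Or [Or [Or [And [Not r]]] or [And [Not r]]] or [And [Not true]]] or [And [And [And [Not r]] and [Not ( [Or [And [Not r]]] )]] and [Not not [Not true]]]]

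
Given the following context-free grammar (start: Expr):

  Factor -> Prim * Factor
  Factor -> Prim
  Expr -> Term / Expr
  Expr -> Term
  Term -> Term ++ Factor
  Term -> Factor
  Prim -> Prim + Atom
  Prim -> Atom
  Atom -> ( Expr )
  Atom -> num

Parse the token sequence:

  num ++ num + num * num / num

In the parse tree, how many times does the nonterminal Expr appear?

[Expr [Term [Term [Factor [Prim [Atom num]]]] ++ [Factor [Prim [Prim [Atom num]] + [Atom num]] * [Factor [Prim [Atom num]]]]] / [Expr [Term [Factor [Prim [Atom num]]]]]]

2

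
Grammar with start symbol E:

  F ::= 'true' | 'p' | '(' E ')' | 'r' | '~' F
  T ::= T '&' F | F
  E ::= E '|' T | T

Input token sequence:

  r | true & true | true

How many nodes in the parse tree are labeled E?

[E [E [E [T [F r]]] | [T [T [F true]] & [F true]]] | [T [F true]]]

3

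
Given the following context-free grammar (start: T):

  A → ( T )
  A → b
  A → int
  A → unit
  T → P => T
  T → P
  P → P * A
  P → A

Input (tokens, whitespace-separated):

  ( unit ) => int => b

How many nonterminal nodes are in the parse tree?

[T [P [A ( [T [P [A unit]]] )]] => [T [P [A int]] => [T [P [A b]]]]]

12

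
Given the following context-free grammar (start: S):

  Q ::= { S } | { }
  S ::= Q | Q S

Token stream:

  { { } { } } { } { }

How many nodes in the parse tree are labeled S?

[S [Q { [S [Q { }] [S [Q { }]]] }] [S [Q { }] [S [Q { }]]]]

5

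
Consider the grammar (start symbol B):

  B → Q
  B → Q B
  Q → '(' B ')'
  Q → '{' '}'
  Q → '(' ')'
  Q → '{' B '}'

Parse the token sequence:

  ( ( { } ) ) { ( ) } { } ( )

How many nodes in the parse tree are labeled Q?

7

[B [Q ( [B [Q ( [B [Q { }]] )]] )] [B [Q { [B [Q ( )]] }] [B [Q { }] [B [Q ( )]]]]]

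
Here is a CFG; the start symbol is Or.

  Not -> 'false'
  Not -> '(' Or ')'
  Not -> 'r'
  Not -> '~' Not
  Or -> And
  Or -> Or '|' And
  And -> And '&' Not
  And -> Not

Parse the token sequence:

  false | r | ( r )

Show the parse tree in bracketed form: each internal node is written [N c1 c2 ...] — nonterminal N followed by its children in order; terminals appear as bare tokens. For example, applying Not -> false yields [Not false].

[Or [Or [Or [And [Not false]]] | [And [Not r]]] | [And [Not ( [Or [And [Not r]]] )]]]

Or
Or | And
Or | And | And
And | And | And
Not | And | And
false | And | And
false | Not | And
false | r | And
false | r | Not
false | r | ( Or )
false | r | ( And )
false | r | ( Not )
false | r | ( r )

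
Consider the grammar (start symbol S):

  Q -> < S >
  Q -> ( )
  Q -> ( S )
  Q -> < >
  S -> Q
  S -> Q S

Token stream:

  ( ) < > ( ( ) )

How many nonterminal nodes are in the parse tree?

8

[S [Q ( )] [S [Q < >] [S [Q ( [S [Q ( )]] )]]]]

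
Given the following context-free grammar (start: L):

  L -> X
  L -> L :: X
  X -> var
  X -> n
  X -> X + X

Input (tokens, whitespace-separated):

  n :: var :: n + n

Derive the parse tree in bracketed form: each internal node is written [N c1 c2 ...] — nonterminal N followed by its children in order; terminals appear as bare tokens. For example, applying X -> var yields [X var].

[L [L [L [X n]] :: [X var]] :: [X [X n] + [X n]]]

L
L :: X
L :: X :: X
X :: X :: X
n :: X :: X
n :: var :: X
n :: var :: X + X
n :: var :: n + X
n :: var :: n + n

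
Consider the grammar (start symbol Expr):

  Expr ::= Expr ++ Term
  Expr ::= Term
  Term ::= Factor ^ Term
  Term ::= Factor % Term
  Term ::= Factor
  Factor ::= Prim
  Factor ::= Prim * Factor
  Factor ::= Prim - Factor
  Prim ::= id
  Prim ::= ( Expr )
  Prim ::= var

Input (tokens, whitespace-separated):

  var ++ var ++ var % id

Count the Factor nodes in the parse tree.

4

[Expr [Expr [Expr [Term [Factor [Prim var]]]] ++ [Term [Factor [Prim var]]]] ++ [Term [Factor [Prim var]] % [Term [Factor [Prim id]]]]]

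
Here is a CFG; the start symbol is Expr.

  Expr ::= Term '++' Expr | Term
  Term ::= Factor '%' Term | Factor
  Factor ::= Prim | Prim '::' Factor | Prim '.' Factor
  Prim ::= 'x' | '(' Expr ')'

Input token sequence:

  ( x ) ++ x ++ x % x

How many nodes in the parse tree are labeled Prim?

5

[Expr [Term [Factor [Prim ( [Expr [Term [Factor [Prim x]]]] )]]] ++ [Expr [Term [Factor [Prim x]]] ++ [Expr [Term [Factor [Prim x]] % [Term [Factor [Prim x]]]]]]]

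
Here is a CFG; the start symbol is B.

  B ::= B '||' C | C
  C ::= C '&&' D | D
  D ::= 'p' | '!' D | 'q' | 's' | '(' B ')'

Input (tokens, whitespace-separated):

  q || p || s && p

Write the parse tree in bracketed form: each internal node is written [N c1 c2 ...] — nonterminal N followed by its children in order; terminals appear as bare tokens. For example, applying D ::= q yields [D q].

B
B || C
B || C || C
C || C || C
D || C || C
q || C || C
q || D || C
q || p || C
q || p || C && D
q || p || D && D
q || p || s && D
q || p || s && p

[B [B [B [C [D q]]] || [C [D p]]] || [C [C [D s]] && [D p]]]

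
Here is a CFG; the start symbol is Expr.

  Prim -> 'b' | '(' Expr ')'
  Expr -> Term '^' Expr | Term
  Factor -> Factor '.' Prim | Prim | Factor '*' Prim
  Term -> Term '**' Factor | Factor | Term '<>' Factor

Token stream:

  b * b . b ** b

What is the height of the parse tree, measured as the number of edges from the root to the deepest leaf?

[Expr [Term [Term [Factor [Factor [Factor [Prim b]] * [Prim b]] . [Prim b]]] ** [Factor [Prim b]]]]

7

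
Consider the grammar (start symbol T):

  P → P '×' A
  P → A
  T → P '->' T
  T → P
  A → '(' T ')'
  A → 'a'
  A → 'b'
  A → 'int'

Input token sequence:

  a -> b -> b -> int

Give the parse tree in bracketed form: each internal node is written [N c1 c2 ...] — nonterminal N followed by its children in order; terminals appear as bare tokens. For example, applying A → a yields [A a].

[T [P [A a]] -> [T [P [A b]] -> [T [P [A b]] -> [T [P [A int]]]]]]

T
P -> T
A -> T
a -> T
a -> P -> T
a -> A -> T
a -> b -> T
a -> b -> P -> T
a -> b -> A -> T
a -> b -> b -> T
a -> b -> b -> P
a -> b -> b -> A
a -> b -> b -> int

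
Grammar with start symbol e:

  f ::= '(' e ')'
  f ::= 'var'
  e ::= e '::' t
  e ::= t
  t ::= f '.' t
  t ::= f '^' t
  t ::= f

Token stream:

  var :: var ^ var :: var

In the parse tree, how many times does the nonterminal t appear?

[e [e [e [t [f var]]] :: [t [f var] ^ [t [f var]]]] :: [t [f var]]]

4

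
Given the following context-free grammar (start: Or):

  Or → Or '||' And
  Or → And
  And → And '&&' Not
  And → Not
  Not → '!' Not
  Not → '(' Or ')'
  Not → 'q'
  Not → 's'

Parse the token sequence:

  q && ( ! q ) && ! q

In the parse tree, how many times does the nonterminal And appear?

[Or [And [And [And [Not q]] && [Not ( [Or [And [Not ! [Not q]]]] )]] && [Not ! [Not q]]]]

4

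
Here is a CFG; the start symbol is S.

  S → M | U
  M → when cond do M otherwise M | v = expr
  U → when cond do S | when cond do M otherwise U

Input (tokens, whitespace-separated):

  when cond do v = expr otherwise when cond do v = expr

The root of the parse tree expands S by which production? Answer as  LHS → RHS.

[S [U when cond do [M v = expr] otherwise [U when cond do [S [M v = expr]]]]]

S → U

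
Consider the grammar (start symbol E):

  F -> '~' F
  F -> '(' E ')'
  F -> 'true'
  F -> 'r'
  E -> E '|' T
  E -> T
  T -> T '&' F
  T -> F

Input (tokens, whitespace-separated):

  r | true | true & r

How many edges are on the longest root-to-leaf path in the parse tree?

[E [E [E [T [F r]]] | [T [F true]]] | [T [T [F true]] & [F r]]]

5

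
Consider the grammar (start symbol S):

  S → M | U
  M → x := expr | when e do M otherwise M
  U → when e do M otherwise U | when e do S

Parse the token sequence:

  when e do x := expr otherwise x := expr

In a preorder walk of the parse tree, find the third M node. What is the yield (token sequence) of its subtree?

x := expr

[S [M when e do [M x := expr] otherwise [M x := expr]]]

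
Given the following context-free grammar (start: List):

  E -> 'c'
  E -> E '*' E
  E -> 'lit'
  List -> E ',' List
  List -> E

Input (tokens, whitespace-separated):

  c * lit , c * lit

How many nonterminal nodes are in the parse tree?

8

[List [E [E c] * [E lit]] , [List [E [E c] * [E lit]]]]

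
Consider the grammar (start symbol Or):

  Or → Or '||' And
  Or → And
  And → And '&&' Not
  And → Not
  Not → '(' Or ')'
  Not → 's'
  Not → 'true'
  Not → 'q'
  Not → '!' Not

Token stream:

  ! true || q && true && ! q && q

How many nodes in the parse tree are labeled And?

[Or [Or [And [Not ! [Not true]]]] || [And [And [And [And [Not q]] && [Not true]] && [Not ! [Not q]]] && [Not q]]]

5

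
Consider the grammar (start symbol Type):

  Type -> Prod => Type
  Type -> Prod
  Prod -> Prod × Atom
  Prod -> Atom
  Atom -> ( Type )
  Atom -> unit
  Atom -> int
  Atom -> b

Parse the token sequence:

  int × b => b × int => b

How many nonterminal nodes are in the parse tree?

13

[Type [Prod [Prod [Atom int]] × [Atom b]] => [Type [Prod [Prod [Atom b]] × [Atom int]] => [Type [Prod [Atom b]]]]]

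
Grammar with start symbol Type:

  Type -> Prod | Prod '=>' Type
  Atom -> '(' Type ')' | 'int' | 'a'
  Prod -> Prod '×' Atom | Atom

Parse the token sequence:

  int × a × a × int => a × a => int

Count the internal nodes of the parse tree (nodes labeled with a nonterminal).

[Type [Prod [Prod [Prod [Prod [Atom int]] × [Atom a]] × [Atom a]] × [Atom int]] => [Type [Prod [Prod [Atom a]] × [Atom a]] => [Type [Prod [Atom int]]]]]

17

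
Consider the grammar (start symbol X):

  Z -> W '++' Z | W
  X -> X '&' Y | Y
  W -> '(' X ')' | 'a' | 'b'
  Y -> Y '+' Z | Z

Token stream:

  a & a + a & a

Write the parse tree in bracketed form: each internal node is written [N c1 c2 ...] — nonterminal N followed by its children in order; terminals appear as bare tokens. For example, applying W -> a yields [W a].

X
X & Y
X & Y & Y
Y & Y & Y
Z & Y & Y
W & Y & Y
a & Y & Y
a & Y + Z & Y
a & Z + Z & Y
a & W + Z & Y
a & a + Z & Y
a & a + W & Y
a & a + a & Y
a & a + a & Z
a & a + a & W
a & a + a & a

[X [X [X [Y [Z [W a]]]] & [Y [Y [Z [W a]]] + [Z [W a]]]] & [Y [Z [W a]]]]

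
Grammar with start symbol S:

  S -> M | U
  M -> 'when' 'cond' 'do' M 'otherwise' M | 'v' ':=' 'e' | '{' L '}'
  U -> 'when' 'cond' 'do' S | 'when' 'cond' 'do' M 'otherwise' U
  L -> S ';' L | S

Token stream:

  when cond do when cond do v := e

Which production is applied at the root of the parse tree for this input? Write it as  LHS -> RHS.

S -> U

[S [U when cond do [S [U when cond do [S [M v := e]]]]]]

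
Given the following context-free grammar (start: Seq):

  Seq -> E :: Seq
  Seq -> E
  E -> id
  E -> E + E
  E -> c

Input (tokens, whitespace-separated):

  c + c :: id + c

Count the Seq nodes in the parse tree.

2

[Seq [E [E c] + [E c]] :: [Seq [E [E id] + [E c]]]]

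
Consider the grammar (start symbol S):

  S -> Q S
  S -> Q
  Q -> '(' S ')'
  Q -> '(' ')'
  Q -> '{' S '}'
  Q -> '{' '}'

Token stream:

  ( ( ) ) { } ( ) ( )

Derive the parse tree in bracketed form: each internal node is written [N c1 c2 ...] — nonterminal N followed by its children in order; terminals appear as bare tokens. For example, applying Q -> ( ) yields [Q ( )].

[S [Q ( [S [Q ( )]] )] [S [Q { }] [S [Q ( )] [S [Q ( )]]]]]

S
Q S
( S ) S
( Q ) S
( ( ) ) S
( ( ) ) Q S
( ( ) ) { } S
( ( ) ) { } Q S
( ( ) ) { } ( ) S
( ( ) ) { } ( ) Q
( ( ) ) { } ( ) ( )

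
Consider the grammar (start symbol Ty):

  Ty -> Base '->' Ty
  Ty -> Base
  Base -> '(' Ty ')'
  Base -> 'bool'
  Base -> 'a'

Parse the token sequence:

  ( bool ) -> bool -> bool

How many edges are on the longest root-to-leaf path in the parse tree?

[Ty [Base ( [Ty [Base bool]] )] -> [Ty [Base bool] -> [Ty [Base bool]]]]

4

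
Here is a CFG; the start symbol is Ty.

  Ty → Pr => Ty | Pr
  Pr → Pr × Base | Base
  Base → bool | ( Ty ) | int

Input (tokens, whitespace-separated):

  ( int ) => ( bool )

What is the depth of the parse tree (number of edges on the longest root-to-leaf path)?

[Ty [Pr [Base ( [Ty [Pr [Base int]]] )]] => [Ty [Pr [Base ( [Ty [Pr [Base bool]]] )]]]]

7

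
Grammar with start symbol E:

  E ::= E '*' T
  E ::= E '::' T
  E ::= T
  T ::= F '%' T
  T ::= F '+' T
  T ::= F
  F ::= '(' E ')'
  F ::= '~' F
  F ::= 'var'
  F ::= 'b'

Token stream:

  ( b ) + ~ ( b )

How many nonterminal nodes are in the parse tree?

12

[E [T [F ( [E [T [F b]]] )] + [T [F ~ [F ( [E [T [F b]]] )]]]]]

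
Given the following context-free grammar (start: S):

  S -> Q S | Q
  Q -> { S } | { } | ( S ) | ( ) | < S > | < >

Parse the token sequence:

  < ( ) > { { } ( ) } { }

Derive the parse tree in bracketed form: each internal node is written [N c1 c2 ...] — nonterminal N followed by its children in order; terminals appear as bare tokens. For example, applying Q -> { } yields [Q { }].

S
Q S
< S > S
< Q > S
< ( ) > S
< ( ) > Q S
< ( ) > { S } S
< ( ) > { Q S } S
< ( ) > { { } S } S
< ( ) > { { } Q } S
< ( ) > { { } ( ) } S
< ( ) > { { } ( ) } Q
< ( ) > { { } ( ) } { }

[S [Q < [S [Q ( )]] >] [S [Q { [S [Q { }] [S [Q ( )]]] }] [S [Q { }]]]]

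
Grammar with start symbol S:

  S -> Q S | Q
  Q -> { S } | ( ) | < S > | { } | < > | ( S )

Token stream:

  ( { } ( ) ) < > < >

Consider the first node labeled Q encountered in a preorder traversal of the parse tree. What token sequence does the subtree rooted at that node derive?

( { } ( ) )

[S [Q ( [S [Q { }] [S [Q ( )]]] )] [S [Q < >] [S [Q < >]]]]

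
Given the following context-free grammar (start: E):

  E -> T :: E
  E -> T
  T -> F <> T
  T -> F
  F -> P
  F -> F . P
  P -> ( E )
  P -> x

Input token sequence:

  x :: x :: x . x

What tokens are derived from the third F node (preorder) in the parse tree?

x . x

[E [T [F [P x]]] :: [E [T [F [P x]]] :: [E [T [F [F [P x]] . [P x]]]]]]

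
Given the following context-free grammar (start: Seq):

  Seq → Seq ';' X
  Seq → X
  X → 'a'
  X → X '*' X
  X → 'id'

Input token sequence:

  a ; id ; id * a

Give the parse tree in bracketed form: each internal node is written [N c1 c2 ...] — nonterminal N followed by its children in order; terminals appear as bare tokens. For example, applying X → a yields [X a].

Seq
Seq ; X
Seq ; X ; X
X ; X ; X
a ; X ; X
a ; id ; X
a ; id ; X * X
a ; id ; id * X
a ; id ; id * a

[Seq [Seq [Seq [X a]] ; [X id]] ; [X [X id] * [X a]]]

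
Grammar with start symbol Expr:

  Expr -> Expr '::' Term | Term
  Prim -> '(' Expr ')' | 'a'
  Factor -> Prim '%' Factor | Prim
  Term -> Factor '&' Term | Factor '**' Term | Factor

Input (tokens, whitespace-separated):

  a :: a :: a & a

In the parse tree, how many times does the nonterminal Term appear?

4

[Expr [Expr [Expr [Term [Factor [Prim a]]]] :: [Term [Factor [Prim a]]]] :: [Term [Factor [Prim a]] & [Term [Factor [Prim a]]]]]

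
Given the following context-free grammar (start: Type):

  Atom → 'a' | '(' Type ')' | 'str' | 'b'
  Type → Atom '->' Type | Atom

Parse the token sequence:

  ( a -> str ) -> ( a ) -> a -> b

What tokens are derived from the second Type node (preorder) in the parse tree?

a -> str

[Type [Atom ( [Type [Atom a] -> [Type [Atom str]]] )] -> [Type [Atom ( [Type [Atom a]] )] -> [Type [Atom a] -> [Type [Atom b]]]]]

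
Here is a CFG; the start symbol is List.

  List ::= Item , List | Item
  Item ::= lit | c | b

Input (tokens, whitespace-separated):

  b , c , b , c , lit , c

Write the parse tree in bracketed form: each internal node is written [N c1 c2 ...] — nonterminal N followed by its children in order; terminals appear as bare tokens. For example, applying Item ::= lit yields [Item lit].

[List [Item b] , [List [Item c] , [List [Item b] , [List [Item c] , [List [Item lit] , [List [Item c]]]]]]]

List
Item , List
b , List
b , Item , List
b , c , List
b , c , Item , List
b , c , b , List
b , c , b , Item , List
b , c , b , c , List
b , c , b , c , Item , List
b , c , b , c , lit , List
b , c , b , c , lit , Item
b , c , b , c , lit , c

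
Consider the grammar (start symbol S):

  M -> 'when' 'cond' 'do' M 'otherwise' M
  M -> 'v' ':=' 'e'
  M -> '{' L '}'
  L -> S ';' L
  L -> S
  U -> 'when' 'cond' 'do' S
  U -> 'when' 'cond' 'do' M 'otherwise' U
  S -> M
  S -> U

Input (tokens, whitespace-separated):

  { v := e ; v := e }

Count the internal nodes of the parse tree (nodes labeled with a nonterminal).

8

[S [M { [L [S [M v := e]] ; [L [S [M v := e]]]] }]]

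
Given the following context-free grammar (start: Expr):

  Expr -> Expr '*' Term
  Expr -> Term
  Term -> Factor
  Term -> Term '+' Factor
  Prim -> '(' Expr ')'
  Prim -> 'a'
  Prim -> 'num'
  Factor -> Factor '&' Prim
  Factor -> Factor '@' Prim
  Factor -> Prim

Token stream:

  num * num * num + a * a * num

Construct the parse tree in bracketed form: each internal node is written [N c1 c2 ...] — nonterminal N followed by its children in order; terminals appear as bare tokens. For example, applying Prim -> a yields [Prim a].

Expr
Expr * Term
Expr * Term * Term
Expr * Term * Term * Term
Expr * Term * Term * Term * Term
Term * Term * Term * Term * Term
Factor * Term * Term * Term * Term
Prim * Term * Term * Term * Term
num * Term * Term * Term * Term
num * Factor * Term * Term * Term
num * Prim * Term * Term * Term
num * num * Term * Term * Term
num * num * Term + Factor * Term * Term
num * num * Factor + Factor * Term * Term
num * num * Prim + Factor * Term * Term
num * num * num + Factor * Term * Term
num * num * num + Prim * Term * Term
num * num * num + a * Term * Term
num * num * num + a * Factor * Term
num * num * num + a * Prim * Term
num * num * num + a * a * Term
num * num * num + a * a * Factor
num * num * num + a * a * Prim
num * num * num + a * a * num

[Expr [Expr [Expr [Expr [Expr [Term [Factor [Prim num]]]] * [Term [Factor [Prim num]]]] * [Term [Term [Factor [Prim num]]] + [Factor [Prim a]]]] * [Term [Factor [Prim a]]]] * [Term [Factor [Prim num]]]]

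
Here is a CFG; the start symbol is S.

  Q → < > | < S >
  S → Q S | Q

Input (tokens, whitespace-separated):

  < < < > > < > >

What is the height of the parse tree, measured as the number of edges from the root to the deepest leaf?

6

[S [Q < [S [Q < [S [Q < >]] >] [S [Q < >]]] >]]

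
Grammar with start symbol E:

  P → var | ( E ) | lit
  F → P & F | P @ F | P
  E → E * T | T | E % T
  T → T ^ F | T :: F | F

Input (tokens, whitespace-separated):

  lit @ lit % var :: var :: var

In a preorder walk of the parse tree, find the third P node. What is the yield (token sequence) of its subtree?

var

[E [E [T [F [P lit] @ [F [P lit]]]]] % [T [T [T [F [P var]]] :: [F [P var]]] :: [F [P var]]]]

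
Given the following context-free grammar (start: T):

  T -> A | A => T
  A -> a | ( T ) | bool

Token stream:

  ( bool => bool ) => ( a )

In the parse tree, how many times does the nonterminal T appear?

[T [A ( [T [A bool] => [T [A bool]]] )] => [T [A ( [T [A a]] )]]]

5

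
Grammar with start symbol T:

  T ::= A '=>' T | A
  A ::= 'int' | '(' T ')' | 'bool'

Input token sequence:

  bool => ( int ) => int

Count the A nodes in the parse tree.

[T [A bool] => [T [A ( [T [A int]] )] => [T [A int]]]]

4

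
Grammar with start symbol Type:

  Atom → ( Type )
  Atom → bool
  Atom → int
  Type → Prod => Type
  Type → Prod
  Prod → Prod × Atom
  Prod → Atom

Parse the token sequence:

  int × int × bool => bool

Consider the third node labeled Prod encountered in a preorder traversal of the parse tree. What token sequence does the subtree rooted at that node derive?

[Type [Prod [Prod [Prod [Atom int]] × [Atom int]] × [Atom bool]] => [Type [Prod [Atom bool]]]]

int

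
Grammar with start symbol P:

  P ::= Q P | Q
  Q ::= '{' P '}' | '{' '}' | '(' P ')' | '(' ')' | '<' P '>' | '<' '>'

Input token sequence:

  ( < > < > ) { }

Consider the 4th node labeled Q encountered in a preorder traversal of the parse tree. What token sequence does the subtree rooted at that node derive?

{ }

[P [Q ( [P [Q < >] [P [Q < >]]] )] [P [Q { }]]]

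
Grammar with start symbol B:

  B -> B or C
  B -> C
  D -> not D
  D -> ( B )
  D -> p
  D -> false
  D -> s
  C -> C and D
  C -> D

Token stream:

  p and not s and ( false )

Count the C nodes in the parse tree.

[B [C [C [C [D p]] and [D not [D s]]] and [D ( [B [C [D false]]] )]]]

4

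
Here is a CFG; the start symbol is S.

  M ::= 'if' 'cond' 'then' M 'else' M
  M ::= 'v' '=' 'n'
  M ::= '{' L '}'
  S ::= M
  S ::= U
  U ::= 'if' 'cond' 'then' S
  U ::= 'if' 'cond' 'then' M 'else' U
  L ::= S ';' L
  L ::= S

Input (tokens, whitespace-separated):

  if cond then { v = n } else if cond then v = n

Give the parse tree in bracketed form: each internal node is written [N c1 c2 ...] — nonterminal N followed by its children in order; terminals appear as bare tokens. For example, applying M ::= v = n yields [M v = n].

S
U
if cond then M else U
if cond then { L } else U
if cond then { S } else U
if cond then { M } else U
if cond then { v = n } else U
if cond then { v = n } else if cond then S
if cond then { v = n } else if cond then M
if cond then { v = n } else if cond then v = n

[S [U if cond then [M { [L [S [M v = n]]] }] else [U if cond then [S [M v = n]]]]]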